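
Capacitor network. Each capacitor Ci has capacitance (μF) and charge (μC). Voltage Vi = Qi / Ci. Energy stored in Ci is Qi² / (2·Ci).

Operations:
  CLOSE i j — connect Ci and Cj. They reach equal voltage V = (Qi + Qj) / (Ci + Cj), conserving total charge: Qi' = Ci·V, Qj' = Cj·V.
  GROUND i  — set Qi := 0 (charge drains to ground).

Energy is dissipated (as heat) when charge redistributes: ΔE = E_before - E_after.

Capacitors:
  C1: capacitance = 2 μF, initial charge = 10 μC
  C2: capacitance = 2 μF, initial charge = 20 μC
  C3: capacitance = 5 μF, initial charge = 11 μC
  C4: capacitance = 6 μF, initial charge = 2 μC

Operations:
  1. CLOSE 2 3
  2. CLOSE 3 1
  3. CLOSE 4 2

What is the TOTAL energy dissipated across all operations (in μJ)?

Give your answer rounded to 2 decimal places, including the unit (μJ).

Answer: 56.27 μJ

Derivation:
Initial: C1(2μF, Q=10μC, V=5.00V), C2(2μF, Q=20μC, V=10.00V), C3(5μF, Q=11μC, V=2.20V), C4(6μF, Q=2μC, V=0.33V)
Op 1: CLOSE 2-3: Q_total=31.00, C_total=7.00, V=4.43; Q2=8.86, Q3=22.14; dissipated=43.457
Op 2: CLOSE 3-1: Q_total=32.14, C_total=7.00, V=4.59; Q3=22.96, Q1=9.18; dissipated=0.233
Op 3: CLOSE 4-2: Q_total=10.86, C_total=8.00, V=1.36; Q4=8.14, Q2=2.71; dissipated=12.578
Total dissipated: 56.269 μJ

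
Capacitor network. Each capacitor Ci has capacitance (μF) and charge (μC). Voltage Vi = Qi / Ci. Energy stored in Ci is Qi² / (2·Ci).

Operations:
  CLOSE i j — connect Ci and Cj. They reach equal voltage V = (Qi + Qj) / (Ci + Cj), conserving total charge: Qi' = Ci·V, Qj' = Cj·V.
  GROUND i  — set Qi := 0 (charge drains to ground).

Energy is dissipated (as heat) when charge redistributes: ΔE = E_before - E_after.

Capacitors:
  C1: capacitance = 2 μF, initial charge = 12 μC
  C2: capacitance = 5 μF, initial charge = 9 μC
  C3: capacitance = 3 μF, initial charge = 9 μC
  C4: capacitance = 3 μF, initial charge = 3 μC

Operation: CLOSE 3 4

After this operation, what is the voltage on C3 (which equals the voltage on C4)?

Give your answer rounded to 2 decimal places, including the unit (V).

Answer: 2.00 V

Derivation:
Initial: C1(2μF, Q=12μC, V=6.00V), C2(5μF, Q=9μC, V=1.80V), C3(3μF, Q=9μC, V=3.00V), C4(3μF, Q=3μC, V=1.00V)
Op 1: CLOSE 3-4: Q_total=12.00, C_total=6.00, V=2.00; Q3=6.00, Q4=6.00; dissipated=3.000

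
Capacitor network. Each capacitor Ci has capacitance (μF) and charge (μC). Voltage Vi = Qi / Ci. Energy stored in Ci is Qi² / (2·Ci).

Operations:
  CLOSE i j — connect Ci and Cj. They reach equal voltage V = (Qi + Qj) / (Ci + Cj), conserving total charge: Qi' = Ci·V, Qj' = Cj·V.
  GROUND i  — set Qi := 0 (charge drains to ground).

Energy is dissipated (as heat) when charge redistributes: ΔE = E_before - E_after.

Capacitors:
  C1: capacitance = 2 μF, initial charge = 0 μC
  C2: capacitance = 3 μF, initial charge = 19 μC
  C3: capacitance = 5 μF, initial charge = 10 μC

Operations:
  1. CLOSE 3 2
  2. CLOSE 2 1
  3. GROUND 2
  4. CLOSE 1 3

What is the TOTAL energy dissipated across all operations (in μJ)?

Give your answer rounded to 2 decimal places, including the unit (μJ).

Answer: 34.09 μJ

Derivation:
Initial: C1(2μF, Q=0μC, V=0.00V), C2(3μF, Q=19μC, V=6.33V), C3(5μF, Q=10μC, V=2.00V)
Op 1: CLOSE 3-2: Q_total=29.00, C_total=8.00, V=3.62; Q3=18.12, Q2=10.88; dissipated=17.604
Op 2: CLOSE 2-1: Q_total=10.88, C_total=5.00, V=2.17; Q2=6.53, Q1=4.35; dissipated=7.884
Op 3: GROUND 2: Q2=0; energy lost=7.096
Op 4: CLOSE 1-3: Q_total=22.48, C_total=7.00, V=3.21; Q1=6.42, Q3=16.05; dissipated=1.502
Total dissipated: 34.086 μJ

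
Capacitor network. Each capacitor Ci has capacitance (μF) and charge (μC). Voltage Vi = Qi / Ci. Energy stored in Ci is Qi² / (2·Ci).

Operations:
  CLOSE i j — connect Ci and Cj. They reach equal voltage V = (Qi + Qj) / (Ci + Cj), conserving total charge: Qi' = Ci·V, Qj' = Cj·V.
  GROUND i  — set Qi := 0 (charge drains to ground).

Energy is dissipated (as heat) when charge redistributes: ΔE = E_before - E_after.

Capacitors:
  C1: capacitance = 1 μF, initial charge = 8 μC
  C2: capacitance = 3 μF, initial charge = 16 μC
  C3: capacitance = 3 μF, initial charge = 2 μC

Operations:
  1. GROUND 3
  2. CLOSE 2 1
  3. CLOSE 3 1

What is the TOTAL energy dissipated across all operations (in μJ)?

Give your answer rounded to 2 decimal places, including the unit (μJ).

Initial: C1(1μF, Q=8μC, V=8.00V), C2(3μF, Q=16μC, V=5.33V), C3(3μF, Q=2μC, V=0.67V)
Op 1: GROUND 3: Q3=0; energy lost=0.667
Op 2: CLOSE 2-1: Q_total=24.00, C_total=4.00, V=6.00; Q2=18.00, Q1=6.00; dissipated=2.667
Op 3: CLOSE 3-1: Q_total=6.00, C_total=4.00, V=1.50; Q3=4.50, Q1=1.50; dissipated=13.500
Total dissipated: 16.833 μJ

Answer: 16.83 μJ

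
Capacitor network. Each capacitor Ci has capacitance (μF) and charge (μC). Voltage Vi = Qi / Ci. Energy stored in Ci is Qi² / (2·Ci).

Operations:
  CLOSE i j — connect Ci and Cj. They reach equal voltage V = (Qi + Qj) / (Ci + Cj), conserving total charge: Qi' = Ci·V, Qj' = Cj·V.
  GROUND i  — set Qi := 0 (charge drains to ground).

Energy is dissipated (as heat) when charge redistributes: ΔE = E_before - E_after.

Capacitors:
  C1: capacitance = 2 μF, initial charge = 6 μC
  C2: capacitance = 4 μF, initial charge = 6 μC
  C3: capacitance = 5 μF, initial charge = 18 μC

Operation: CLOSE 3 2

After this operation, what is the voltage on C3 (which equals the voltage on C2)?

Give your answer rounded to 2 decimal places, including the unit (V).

Initial: C1(2μF, Q=6μC, V=3.00V), C2(4μF, Q=6μC, V=1.50V), C3(5μF, Q=18μC, V=3.60V)
Op 1: CLOSE 3-2: Q_total=24.00, C_total=9.00, V=2.67; Q3=13.33, Q2=10.67; dissipated=4.900

Answer: 2.67 V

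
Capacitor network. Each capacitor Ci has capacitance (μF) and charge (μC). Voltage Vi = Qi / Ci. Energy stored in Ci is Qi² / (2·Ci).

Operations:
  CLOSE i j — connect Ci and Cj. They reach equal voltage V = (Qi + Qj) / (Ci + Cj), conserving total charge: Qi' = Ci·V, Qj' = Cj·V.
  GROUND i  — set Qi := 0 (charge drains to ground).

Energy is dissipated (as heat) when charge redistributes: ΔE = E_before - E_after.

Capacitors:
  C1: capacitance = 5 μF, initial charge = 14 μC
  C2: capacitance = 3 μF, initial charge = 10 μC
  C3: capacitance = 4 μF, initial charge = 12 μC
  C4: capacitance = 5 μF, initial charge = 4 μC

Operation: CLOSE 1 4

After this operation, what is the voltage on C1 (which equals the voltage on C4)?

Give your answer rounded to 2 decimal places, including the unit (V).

Answer: 1.80 V

Derivation:
Initial: C1(5μF, Q=14μC, V=2.80V), C2(3μF, Q=10μC, V=3.33V), C3(4μF, Q=12μC, V=3.00V), C4(5μF, Q=4μC, V=0.80V)
Op 1: CLOSE 1-4: Q_total=18.00, C_total=10.00, V=1.80; Q1=9.00, Q4=9.00; dissipated=5.000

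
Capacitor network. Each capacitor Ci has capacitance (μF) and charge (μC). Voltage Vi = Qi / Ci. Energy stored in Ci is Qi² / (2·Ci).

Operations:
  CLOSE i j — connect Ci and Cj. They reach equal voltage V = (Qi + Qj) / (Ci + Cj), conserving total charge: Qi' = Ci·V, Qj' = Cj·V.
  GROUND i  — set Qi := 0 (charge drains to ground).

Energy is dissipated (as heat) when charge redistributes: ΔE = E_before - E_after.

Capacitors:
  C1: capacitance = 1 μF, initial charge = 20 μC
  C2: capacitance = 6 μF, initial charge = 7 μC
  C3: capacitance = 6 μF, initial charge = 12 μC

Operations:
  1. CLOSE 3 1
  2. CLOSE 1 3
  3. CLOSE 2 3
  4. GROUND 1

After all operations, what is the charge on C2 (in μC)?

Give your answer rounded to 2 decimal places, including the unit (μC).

Initial: C1(1μF, Q=20μC, V=20.00V), C2(6μF, Q=7μC, V=1.17V), C3(6μF, Q=12μC, V=2.00V)
Op 1: CLOSE 3-1: Q_total=32.00, C_total=7.00, V=4.57; Q3=27.43, Q1=4.57; dissipated=138.857
Op 2: CLOSE 1-3: Q_total=32.00, C_total=7.00, V=4.57; Q1=4.57, Q3=27.43; dissipated=0.000
Op 3: CLOSE 2-3: Q_total=34.43, C_total=12.00, V=2.87; Q2=17.21, Q3=17.21; dissipated=17.389
Op 4: GROUND 1: Q1=0; energy lost=10.449
Final charges: Q1=0.00, Q2=17.21, Q3=17.21

Answer: 17.21 μC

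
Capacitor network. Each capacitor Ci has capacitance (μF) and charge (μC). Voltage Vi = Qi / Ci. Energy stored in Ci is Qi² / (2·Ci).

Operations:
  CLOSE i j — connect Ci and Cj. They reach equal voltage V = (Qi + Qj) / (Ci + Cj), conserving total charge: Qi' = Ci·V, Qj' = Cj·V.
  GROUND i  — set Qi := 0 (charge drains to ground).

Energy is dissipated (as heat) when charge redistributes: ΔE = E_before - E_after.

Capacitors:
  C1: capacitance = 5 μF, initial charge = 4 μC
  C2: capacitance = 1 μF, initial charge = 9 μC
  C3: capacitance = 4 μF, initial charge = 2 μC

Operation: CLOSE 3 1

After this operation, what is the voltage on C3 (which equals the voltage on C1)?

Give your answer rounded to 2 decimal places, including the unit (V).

Answer: 0.67 V

Derivation:
Initial: C1(5μF, Q=4μC, V=0.80V), C2(1μF, Q=9μC, V=9.00V), C3(4μF, Q=2μC, V=0.50V)
Op 1: CLOSE 3-1: Q_total=6.00, C_total=9.00, V=0.67; Q3=2.67, Q1=3.33; dissipated=0.100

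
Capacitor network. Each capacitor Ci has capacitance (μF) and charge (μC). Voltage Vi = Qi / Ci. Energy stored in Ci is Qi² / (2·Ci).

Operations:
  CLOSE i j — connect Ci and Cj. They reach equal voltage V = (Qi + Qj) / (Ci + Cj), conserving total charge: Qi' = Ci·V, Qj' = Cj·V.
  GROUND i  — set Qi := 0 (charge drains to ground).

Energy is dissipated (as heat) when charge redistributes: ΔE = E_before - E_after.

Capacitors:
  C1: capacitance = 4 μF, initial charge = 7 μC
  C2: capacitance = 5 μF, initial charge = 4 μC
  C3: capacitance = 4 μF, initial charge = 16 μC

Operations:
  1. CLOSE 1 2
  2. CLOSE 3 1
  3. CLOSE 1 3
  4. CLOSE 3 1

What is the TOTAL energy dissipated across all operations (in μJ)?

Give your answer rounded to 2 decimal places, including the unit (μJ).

Initial: C1(4μF, Q=7μC, V=1.75V), C2(5μF, Q=4μC, V=0.80V), C3(4μF, Q=16μC, V=4.00V)
Op 1: CLOSE 1-2: Q_total=11.00, C_total=9.00, V=1.22; Q1=4.89, Q2=6.11; dissipated=1.003
Op 2: CLOSE 3-1: Q_total=20.89, C_total=8.00, V=2.61; Q3=10.44, Q1=10.44; dissipated=7.716
Op 3: CLOSE 1-3: Q_total=20.89, C_total=8.00, V=2.61; Q1=10.44, Q3=10.44; dissipated=0.000
Op 4: CLOSE 3-1: Q_total=20.89, C_total=8.00, V=2.61; Q3=10.44, Q1=10.44; dissipated=0.000
Total dissipated: 8.719 μJ

Answer: 8.72 μJ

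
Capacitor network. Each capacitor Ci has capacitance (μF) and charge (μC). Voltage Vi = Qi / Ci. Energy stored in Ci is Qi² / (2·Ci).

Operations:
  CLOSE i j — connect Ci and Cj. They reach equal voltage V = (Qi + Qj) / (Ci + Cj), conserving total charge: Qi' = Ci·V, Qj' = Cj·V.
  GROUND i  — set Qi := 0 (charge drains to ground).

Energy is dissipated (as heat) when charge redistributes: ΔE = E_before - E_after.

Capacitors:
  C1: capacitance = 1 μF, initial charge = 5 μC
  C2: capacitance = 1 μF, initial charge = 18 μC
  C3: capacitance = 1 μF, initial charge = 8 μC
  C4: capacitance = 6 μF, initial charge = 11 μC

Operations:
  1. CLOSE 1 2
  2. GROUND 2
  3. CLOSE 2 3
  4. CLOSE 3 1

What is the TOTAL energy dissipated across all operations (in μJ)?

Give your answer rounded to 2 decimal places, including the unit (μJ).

Answer: 138.44 μJ

Derivation:
Initial: C1(1μF, Q=5μC, V=5.00V), C2(1μF, Q=18μC, V=18.00V), C3(1μF, Q=8μC, V=8.00V), C4(6μF, Q=11μC, V=1.83V)
Op 1: CLOSE 1-2: Q_total=23.00, C_total=2.00, V=11.50; Q1=11.50, Q2=11.50; dissipated=42.250
Op 2: GROUND 2: Q2=0; energy lost=66.125
Op 3: CLOSE 2-3: Q_total=8.00, C_total=2.00, V=4.00; Q2=4.00, Q3=4.00; dissipated=16.000
Op 4: CLOSE 3-1: Q_total=15.50, C_total=2.00, V=7.75; Q3=7.75, Q1=7.75; dissipated=14.062
Total dissipated: 138.438 μJ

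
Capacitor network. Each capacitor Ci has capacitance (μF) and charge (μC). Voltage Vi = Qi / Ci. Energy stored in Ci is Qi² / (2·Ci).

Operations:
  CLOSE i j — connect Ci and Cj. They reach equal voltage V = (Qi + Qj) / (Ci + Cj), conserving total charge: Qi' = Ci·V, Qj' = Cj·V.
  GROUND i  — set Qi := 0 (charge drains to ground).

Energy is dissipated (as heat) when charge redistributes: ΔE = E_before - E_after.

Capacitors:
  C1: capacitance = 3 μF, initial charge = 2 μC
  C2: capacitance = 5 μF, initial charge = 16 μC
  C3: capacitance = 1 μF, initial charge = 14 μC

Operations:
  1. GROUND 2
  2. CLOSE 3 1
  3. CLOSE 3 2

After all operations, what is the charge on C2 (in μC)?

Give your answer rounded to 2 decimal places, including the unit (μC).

Answer: 3.33 μC

Derivation:
Initial: C1(3μF, Q=2μC, V=0.67V), C2(5μF, Q=16μC, V=3.20V), C3(1μF, Q=14μC, V=14.00V)
Op 1: GROUND 2: Q2=0; energy lost=25.600
Op 2: CLOSE 3-1: Q_total=16.00, C_total=4.00, V=4.00; Q3=4.00, Q1=12.00; dissipated=66.667
Op 3: CLOSE 3-2: Q_total=4.00, C_total=6.00, V=0.67; Q3=0.67, Q2=3.33; dissipated=6.667
Final charges: Q1=12.00, Q2=3.33, Q3=0.67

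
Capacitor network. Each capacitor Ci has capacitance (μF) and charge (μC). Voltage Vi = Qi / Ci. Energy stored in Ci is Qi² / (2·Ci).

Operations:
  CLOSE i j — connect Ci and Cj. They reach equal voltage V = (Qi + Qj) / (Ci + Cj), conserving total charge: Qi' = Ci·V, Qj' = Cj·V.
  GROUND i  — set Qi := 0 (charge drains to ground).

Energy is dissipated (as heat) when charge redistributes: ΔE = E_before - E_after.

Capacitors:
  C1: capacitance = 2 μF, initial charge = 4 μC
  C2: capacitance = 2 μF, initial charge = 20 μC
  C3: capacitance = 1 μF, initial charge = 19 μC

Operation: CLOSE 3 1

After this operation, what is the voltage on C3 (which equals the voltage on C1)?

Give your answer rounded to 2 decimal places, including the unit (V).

Answer: 7.67 V

Derivation:
Initial: C1(2μF, Q=4μC, V=2.00V), C2(2μF, Q=20μC, V=10.00V), C3(1μF, Q=19μC, V=19.00V)
Op 1: CLOSE 3-1: Q_total=23.00, C_total=3.00, V=7.67; Q3=7.67, Q1=15.33; dissipated=96.333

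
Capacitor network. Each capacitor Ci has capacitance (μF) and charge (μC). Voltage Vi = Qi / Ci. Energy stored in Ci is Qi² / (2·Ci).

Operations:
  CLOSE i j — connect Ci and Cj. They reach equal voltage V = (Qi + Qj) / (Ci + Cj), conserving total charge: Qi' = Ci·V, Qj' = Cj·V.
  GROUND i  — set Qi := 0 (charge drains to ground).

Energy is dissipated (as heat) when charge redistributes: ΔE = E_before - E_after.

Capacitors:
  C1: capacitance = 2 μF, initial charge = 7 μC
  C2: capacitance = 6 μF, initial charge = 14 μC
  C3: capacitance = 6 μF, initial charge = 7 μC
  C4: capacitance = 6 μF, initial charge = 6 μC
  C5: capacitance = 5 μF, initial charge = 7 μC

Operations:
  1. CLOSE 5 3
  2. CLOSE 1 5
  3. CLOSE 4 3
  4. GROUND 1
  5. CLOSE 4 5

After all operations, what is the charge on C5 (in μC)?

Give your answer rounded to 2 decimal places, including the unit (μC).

Initial: C1(2μF, Q=7μC, V=3.50V), C2(6μF, Q=14μC, V=2.33V), C3(6μF, Q=7μC, V=1.17V), C4(6μF, Q=6μC, V=1.00V), C5(5μF, Q=7μC, V=1.40V)
Op 1: CLOSE 5-3: Q_total=14.00, C_total=11.00, V=1.27; Q5=6.36, Q3=7.64; dissipated=0.074
Op 2: CLOSE 1-5: Q_total=13.36, C_total=7.00, V=1.91; Q1=3.82, Q5=9.55; dissipated=3.543
Op 3: CLOSE 4-3: Q_total=13.64, C_total=12.00, V=1.14; Q4=6.82, Q3=6.82; dissipated=0.112
Op 4: GROUND 1: Q1=0; energy lost=3.645
Op 5: CLOSE 4-5: Q_total=16.36, C_total=11.00, V=1.49; Q4=8.93, Q5=7.44; dissipated=0.814
Final charges: Q1=0.00, Q2=14.00, Q3=6.82, Q4=8.93, Q5=7.44

Answer: 7.44 μC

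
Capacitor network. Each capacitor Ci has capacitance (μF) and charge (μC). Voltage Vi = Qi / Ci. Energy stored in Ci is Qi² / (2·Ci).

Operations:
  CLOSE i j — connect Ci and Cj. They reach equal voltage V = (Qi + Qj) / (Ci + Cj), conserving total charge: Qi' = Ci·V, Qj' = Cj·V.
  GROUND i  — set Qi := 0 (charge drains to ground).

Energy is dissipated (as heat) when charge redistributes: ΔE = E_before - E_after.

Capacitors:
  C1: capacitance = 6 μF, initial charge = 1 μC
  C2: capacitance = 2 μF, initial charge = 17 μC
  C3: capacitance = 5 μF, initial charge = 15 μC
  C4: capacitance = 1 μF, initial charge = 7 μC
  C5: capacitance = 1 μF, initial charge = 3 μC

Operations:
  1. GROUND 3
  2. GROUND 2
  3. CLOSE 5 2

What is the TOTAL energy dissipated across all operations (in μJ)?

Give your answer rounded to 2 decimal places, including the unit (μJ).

Initial: C1(6μF, Q=1μC, V=0.17V), C2(2μF, Q=17μC, V=8.50V), C3(5μF, Q=15μC, V=3.00V), C4(1μF, Q=7μC, V=7.00V), C5(1μF, Q=3μC, V=3.00V)
Op 1: GROUND 3: Q3=0; energy lost=22.500
Op 2: GROUND 2: Q2=0; energy lost=72.250
Op 3: CLOSE 5-2: Q_total=3.00, C_total=3.00, V=1.00; Q5=1.00, Q2=2.00; dissipated=3.000
Total dissipated: 97.750 μJ

Answer: 97.75 μJ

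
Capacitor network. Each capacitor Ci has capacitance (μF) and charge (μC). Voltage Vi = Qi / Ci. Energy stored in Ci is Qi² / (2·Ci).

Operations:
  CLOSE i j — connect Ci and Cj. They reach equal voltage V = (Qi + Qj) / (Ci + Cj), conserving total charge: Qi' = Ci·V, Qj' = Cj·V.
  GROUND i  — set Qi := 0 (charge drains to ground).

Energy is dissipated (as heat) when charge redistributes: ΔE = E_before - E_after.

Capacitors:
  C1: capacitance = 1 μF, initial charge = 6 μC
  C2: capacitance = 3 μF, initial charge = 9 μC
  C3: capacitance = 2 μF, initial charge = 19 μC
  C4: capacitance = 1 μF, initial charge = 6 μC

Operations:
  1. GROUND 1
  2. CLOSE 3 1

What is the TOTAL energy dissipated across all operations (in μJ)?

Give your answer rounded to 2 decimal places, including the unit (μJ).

Answer: 48.08 μJ

Derivation:
Initial: C1(1μF, Q=6μC, V=6.00V), C2(3μF, Q=9μC, V=3.00V), C3(2μF, Q=19μC, V=9.50V), C4(1μF, Q=6μC, V=6.00V)
Op 1: GROUND 1: Q1=0; energy lost=18.000
Op 2: CLOSE 3-1: Q_total=19.00, C_total=3.00, V=6.33; Q3=12.67, Q1=6.33; dissipated=30.083
Total dissipated: 48.083 μJ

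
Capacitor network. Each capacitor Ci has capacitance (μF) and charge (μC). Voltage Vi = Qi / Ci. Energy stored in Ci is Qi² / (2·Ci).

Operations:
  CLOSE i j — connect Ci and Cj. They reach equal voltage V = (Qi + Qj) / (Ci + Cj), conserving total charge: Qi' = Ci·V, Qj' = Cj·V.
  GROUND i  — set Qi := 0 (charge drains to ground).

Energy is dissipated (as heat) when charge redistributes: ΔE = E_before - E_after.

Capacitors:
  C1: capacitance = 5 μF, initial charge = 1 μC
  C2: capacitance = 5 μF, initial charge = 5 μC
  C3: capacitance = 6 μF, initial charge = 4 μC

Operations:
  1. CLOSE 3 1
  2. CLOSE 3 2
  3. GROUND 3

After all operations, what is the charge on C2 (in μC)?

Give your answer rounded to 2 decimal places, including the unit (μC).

Initial: C1(5μF, Q=1μC, V=0.20V), C2(5μF, Q=5μC, V=1.00V), C3(6μF, Q=4μC, V=0.67V)
Op 1: CLOSE 3-1: Q_total=5.00, C_total=11.00, V=0.45; Q3=2.73, Q1=2.27; dissipated=0.297
Op 2: CLOSE 3-2: Q_total=7.73, C_total=11.00, V=0.70; Q3=4.21, Q2=3.51; dissipated=0.406
Op 3: GROUND 3: Q3=0; energy lost=1.480
Final charges: Q1=2.27, Q2=3.51, Q3=0.00

Answer: 3.51 μC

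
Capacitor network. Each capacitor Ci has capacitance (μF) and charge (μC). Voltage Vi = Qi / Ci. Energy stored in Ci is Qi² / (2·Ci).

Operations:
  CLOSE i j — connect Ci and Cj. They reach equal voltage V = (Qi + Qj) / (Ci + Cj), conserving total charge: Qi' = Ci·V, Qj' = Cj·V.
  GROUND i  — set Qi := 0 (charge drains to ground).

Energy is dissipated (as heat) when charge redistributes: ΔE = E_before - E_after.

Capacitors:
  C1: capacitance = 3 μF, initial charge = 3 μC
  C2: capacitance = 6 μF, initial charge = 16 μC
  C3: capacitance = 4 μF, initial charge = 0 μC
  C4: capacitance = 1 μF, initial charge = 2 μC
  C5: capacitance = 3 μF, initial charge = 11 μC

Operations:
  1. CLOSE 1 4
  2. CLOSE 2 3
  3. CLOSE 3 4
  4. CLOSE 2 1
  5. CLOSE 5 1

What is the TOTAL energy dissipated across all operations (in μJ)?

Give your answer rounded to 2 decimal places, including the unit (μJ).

Initial: C1(3μF, Q=3μC, V=1.00V), C2(6μF, Q=16μC, V=2.67V), C3(4μF, Q=0μC, V=0.00V), C4(1μF, Q=2μC, V=2.00V), C5(3μF, Q=11μC, V=3.67V)
Op 1: CLOSE 1-4: Q_total=5.00, C_total=4.00, V=1.25; Q1=3.75, Q4=1.25; dissipated=0.375
Op 2: CLOSE 2-3: Q_total=16.00, C_total=10.00, V=1.60; Q2=9.60, Q3=6.40; dissipated=8.533
Op 3: CLOSE 3-4: Q_total=7.65, C_total=5.00, V=1.53; Q3=6.12, Q4=1.53; dissipated=0.049
Op 4: CLOSE 2-1: Q_total=13.35, C_total=9.00, V=1.48; Q2=8.90, Q1=4.45; dissipated=0.122
Op 5: CLOSE 5-1: Q_total=15.45, C_total=6.00, V=2.58; Q5=7.72, Q1=7.72; dissipated=3.575
Total dissipated: 12.655 μJ

Answer: 12.66 μJ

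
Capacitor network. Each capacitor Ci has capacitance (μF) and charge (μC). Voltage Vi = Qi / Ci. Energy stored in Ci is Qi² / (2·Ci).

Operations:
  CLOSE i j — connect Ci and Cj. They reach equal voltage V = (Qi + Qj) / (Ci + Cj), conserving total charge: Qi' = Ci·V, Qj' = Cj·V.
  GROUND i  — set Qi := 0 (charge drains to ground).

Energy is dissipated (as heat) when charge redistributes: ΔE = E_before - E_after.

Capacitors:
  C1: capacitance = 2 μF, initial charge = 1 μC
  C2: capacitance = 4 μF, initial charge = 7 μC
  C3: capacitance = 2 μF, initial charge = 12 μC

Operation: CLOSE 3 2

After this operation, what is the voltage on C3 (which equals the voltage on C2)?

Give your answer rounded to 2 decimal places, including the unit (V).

Answer: 3.17 V

Derivation:
Initial: C1(2μF, Q=1μC, V=0.50V), C2(4μF, Q=7μC, V=1.75V), C3(2μF, Q=12μC, V=6.00V)
Op 1: CLOSE 3-2: Q_total=19.00, C_total=6.00, V=3.17; Q3=6.33, Q2=12.67; dissipated=12.042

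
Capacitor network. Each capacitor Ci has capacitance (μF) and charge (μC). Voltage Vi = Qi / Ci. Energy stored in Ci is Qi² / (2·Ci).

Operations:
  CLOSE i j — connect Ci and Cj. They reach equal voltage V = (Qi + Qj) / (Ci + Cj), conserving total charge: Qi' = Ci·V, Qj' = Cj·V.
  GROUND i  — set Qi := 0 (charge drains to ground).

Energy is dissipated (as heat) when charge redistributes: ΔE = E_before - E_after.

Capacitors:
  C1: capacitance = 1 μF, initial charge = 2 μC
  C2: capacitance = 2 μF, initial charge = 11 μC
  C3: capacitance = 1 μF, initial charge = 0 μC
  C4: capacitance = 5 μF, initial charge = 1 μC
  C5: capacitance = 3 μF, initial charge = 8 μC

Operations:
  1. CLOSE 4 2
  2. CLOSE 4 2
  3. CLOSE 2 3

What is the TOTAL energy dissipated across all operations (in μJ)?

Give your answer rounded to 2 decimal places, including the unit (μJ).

Answer: 21.04 μJ

Derivation:
Initial: C1(1μF, Q=2μC, V=2.00V), C2(2μF, Q=11μC, V=5.50V), C3(1μF, Q=0μC, V=0.00V), C4(5μF, Q=1μC, V=0.20V), C5(3μF, Q=8μC, V=2.67V)
Op 1: CLOSE 4-2: Q_total=12.00, C_total=7.00, V=1.71; Q4=8.57, Q2=3.43; dissipated=20.064
Op 2: CLOSE 4-2: Q_total=12.00, C_total=7.00, V=1.71; Q4=8.57, Q2=3.43; dissipated=0.000
Op 3: CLOSE 2-3: Q_total=3.43, C_total=3.00, V=1.14; Q2=2.29, Q3=1.14; dissipated=0.980
Total dissipated: 21.044 μJ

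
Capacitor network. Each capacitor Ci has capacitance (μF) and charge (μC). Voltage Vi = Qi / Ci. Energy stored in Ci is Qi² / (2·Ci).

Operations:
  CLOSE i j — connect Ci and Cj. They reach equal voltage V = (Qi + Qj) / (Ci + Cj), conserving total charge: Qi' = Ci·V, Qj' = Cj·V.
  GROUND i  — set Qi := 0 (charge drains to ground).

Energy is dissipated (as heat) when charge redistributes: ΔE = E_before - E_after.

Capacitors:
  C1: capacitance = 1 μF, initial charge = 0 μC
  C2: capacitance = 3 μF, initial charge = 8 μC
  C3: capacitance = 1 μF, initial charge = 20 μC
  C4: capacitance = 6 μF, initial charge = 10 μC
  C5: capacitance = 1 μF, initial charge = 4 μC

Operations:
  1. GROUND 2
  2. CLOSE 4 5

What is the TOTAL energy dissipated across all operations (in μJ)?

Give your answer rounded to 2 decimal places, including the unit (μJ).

Initial: C1(1μF, Q=0μC, V=0.00V), C2(3μF, Q=8μC, V=2.67V), C3(1μF, Q=20μC, V=20.00V), C4(6μF, Q=10μC, V=1.67V), C5(1μF, Q=4μC, V=4.00V)
Op 1: GROUND 2: Q2=0; energy lost=10.667
Op 2: CLOSE 4-5: Q_total=14.00, C_total=7.00, V=2.00; Q4=12.00, Q5=2.00; dissipated=2.333
Total dissipated: 13.000 μJ

Answer: 13.00 μJ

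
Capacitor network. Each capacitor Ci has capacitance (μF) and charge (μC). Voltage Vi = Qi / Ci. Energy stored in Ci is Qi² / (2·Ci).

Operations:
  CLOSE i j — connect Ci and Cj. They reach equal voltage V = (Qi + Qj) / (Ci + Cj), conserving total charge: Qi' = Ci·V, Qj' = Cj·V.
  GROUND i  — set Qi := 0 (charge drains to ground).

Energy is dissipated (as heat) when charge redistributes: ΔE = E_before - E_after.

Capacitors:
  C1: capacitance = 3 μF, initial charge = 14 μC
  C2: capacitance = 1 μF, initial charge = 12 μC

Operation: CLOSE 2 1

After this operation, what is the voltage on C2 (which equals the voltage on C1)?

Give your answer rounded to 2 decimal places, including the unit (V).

Answer: 6.50 V

Derivation:
Initial: C1(3μF, Q=14μC, V=4.67V), C2(1μF, Q=12μC, V=12.00V)
Op 1: CLOSE 2-1: Q_total=26.00, C_total=4.00, V=6.50; Q2=6.50, Q1=19.50; dissipated=20.167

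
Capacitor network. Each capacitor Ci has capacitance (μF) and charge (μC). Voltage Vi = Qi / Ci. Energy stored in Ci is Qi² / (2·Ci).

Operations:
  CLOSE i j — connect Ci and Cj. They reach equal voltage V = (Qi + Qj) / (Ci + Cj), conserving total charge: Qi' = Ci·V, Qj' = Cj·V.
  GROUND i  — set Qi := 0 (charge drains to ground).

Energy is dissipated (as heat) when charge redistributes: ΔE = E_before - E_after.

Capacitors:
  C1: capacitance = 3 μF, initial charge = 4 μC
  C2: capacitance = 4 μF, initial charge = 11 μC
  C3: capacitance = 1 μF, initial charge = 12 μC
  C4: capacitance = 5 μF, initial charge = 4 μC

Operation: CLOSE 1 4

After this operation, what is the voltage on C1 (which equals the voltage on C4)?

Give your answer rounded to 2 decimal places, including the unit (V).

Initial: C1(3μF, Q=4μC, V=1.33V), C2(4μF, Q=11μC, V=2.75V), C3(1μF, Q=12μC, V=12.00V), C4(5μF, Q=4μC, V=0.80V)
Op 1: CLOSE 1-4: Q_total=8.00, C_total=8.00, V=1.00; Q1=3.00, Q4=5.00; dissipated=0.267

Answer: 1.00 V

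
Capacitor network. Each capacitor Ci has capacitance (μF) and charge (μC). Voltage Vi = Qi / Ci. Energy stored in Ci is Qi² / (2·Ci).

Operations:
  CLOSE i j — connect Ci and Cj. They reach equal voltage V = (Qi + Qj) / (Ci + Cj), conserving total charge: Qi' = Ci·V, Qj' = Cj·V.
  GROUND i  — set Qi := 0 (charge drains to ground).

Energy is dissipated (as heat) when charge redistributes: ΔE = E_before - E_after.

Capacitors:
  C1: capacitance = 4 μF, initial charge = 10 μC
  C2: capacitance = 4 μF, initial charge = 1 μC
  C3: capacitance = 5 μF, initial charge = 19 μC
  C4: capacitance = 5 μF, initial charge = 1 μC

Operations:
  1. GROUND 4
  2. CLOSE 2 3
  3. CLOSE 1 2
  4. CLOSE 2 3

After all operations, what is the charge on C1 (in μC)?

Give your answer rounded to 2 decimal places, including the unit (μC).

Initial: C1(4μF, Q=10μC, V=2.50V), C2(4μF, Q=1μC, V=0.25V), C3(5μF, Q=19μC, V=3.80V), C4(5μF, Q=1μC, V=0.20V)
Op 1: GROUND 4: Q4=0; energy lost=0.100
Op 2: CLOSE 2-3: Q_total=20.00, C_total=9.00, V=2.22; Q2=8.89, Q3=11.11; dissipated=14.003
Op 3: CLOSE 1-2: Q_total=18.89, C_total=8.00, V=2.36; Q1=9.44, Q2=9.44; dissipated=0.077
Op 4: CLOSE 2-3: Q_total=20.56, C_total=9.00, V=2.28; Q2=9.14, Q3=11.42; dissipated=0.021
Final charges: Q1=9.44, Q2=9.14, Q3=11.42, Q4=0.00

Answer: 9.44 μC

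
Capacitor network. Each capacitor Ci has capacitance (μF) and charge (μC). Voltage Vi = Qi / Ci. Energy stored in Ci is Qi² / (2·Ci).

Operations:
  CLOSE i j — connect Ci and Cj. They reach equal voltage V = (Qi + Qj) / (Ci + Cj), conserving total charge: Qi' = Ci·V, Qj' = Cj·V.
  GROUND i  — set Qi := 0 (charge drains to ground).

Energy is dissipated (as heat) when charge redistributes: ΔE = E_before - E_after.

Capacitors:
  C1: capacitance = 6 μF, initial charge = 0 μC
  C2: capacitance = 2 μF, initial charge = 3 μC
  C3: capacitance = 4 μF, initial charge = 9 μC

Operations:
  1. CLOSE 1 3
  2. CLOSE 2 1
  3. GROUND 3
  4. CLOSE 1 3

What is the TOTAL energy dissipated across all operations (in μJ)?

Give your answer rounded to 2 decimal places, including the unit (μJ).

Initial: C1(6μF, Q=0μC, V=0.00V), C2(2μF, Q=3μC, V=1.50V), C3(4μF, Q=9μC, V=2.25V)
Op 1: CLOSE 1-3: Q_total=9.00, C_total=10.00, V=0.90; Q1=5.40, Q3=3.60; dissipated=6.075
Op 2: CLOSE 2-1: Q_total=8.40, C_total=8.00, V=1.05; Q2=2.10, Q1=6.30; dissipated=0.270
Op 3: GROUND 3: Q3=0; energy lost=1.620
Op 4: CLOSE 1-3: Q_total=6.30, C_total=10.00, V=0.63; Q1=3.78, Q3=2.52; dissipated=1.323
Total dissipated: 9.288 μJ

Answer: 9.29 μJ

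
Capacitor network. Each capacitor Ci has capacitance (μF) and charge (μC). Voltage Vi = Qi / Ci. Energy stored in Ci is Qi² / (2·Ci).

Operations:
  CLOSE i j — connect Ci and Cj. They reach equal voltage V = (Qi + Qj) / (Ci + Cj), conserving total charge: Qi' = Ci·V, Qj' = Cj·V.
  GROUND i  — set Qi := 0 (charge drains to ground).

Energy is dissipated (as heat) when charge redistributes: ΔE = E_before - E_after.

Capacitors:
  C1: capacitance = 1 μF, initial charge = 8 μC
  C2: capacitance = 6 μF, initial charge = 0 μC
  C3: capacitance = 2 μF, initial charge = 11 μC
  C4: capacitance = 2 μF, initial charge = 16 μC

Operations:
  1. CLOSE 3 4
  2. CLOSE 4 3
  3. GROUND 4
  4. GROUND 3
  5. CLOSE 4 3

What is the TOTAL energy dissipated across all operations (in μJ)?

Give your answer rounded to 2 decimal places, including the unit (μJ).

Answer: 94.25 μJ

Derivation:
Initial: C1(1μF, Q=8μC, V=8.00V), C2(6μF, Q=0μC, V=0.00V), C3(2μF, Q=11μC, V=5.50V), C4(2μF, Q=16μC, V=8.00V)
Op 1: CLOSE 3-4: Q_total=27.00, C_total=4.00, V=6.75; Q3=13.50, Q4=13.50; dissipated=3.125
Op 2: CLOSE 4-3: Q_total=27.00, C_total=4.00, V=6.75; Q4=13.50, Q3=13.50; dissipated=0.000
Op 3: GROUND 4: Q4=0; energy lost=45.562
Op 4: GROUND 3: Q3=0; energy lost=45.562
Op 5: CLOSE 4-3: Q_total=0.00, C_total=4.00, V=0.00; Q4=0.00, Q3=0.00; dissipated=0.000
Total dissipated: 94.250 μJ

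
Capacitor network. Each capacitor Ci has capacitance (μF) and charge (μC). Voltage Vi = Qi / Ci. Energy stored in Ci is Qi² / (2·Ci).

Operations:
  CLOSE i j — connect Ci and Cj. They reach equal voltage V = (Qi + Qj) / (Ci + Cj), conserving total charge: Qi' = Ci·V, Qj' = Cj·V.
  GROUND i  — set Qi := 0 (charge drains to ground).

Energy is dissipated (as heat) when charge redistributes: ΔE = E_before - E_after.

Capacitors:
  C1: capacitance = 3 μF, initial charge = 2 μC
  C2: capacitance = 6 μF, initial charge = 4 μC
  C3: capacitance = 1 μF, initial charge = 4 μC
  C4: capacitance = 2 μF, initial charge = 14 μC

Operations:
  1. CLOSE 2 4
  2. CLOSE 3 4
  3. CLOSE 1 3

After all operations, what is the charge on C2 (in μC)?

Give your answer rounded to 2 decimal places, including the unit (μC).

Initial: C1(3μF, Q=2μC, V=0.67V), C2(6μF, Q=4μC, V=0.67V), C3(1μF, Q=4μC, V=4.00V), C4(2μF, Q=14μC, V=7.00V)
Op 1: CLOSE 2-4: Q_total=18.00, C_total=8.00, V=2.25; Q2=13.50, Q4=4.50; dissipated=30.083
Op 2: CLOSE 3-4: Q_total=8.50, C_total=3.00, V=2.83; Q3=2.83, Q4=5.67; dissipated=1.021
Op 3: CLOSE 1-3: Q_total=4.83, C_total=4.00, V=1.21; Q1=3.62, Q3=1.21; dissipated=1.760
Final charges: Q1=3.62, Q2=13.50, Q3=1.21, Q4=5.67

Answer: 13.50 μC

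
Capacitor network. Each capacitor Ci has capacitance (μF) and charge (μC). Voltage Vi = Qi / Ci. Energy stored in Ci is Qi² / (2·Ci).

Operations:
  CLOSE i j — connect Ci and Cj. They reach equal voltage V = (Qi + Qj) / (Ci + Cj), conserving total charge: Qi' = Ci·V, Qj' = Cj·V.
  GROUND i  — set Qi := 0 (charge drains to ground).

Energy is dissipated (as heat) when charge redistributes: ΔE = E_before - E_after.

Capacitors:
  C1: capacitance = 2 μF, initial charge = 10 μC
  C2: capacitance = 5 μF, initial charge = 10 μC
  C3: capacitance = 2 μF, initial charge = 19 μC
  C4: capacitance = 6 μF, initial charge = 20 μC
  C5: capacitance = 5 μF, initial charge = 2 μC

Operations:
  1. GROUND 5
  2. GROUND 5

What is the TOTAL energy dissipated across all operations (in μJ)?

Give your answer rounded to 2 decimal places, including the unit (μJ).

Initial: C1(2μF, Q=10μC, V=5.00V), C2(5μF, Q=10μC, V=2.00V), C3(2μF, Q=19μC, V=9.50V), C4(6μF, Q=20μC, V=3.33V), C5(5μF, Q=2μC, V=0.40V)
Op 1: GROUND 5: Q5=0; energy lost=0.400
Op 2: GROUND 5: Q5=0; energy lost=0.000
Total dissipated: 0.400 μJ

Answer: 0.40 μJ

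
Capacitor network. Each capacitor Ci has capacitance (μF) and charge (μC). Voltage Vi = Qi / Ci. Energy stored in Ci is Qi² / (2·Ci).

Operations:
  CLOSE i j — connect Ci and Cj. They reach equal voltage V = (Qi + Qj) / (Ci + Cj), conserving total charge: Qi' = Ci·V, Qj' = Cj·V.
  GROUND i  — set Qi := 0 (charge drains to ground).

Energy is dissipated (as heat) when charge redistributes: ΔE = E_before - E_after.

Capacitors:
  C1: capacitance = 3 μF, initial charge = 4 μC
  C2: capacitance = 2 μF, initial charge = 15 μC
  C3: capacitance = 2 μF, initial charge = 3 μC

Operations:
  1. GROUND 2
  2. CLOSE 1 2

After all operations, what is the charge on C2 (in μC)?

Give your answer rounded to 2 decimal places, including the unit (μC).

Answer: 1.60 μC

Derivation:
Initial: C1(3μF, Q=4μC, V=1.33V), C2(2μF, Q=15μC, V=7.50V), C3(2μF, Q=3μC, V=1.50V)
Op 1: GROUND 2: Q2=0; energy lost=56.250
Op 2: CLOSE 1-2: Q_total=4.00, C_total=5.00, V=0.80; Q1=2.40, Q2=1.60; dissipated=1.067
Final charges: Q1=2.40, Q2=1.60, Q3=3.00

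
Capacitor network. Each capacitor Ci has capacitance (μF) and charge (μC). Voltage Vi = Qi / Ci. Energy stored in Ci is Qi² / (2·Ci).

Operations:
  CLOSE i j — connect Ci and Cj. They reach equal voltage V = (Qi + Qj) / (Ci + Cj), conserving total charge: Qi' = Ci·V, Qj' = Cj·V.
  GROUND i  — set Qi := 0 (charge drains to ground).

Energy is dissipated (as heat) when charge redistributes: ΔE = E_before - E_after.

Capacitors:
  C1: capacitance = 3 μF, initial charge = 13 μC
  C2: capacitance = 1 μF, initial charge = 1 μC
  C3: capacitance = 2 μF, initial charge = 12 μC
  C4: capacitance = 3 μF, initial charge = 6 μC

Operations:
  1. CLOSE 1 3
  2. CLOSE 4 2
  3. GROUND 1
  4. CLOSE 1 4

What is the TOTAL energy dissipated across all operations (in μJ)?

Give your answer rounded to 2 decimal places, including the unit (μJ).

Answer: 41.84 μJ

Derivation:
Initial: C1(3μF, Q=13μC, V=4.33V), C2(1μF, Q=1μC, V=1.00V), C3(2μF, Q=12μC, V=6.00V), C4(3μF, Q=6μC, V=2.00V)
Op 1: CLOSE 1-3: Q_total=25.00, C_total=5.00, V=5.00; Q1=15.00, Q3=10.00; dissipated=1.667
Op 2: CLOSE 4-2: Q_total=7.00, C_total=4.00, V=1.75; Q4=5.25, Q2=1.75; dissipated=0.375
Op 3: GROUND 1: Q1=0; energy lost=37.500
Op 4: CLOSE 1-4: Q_total=5.25, C_total=6.00, V=0.88; Q1=2.62, Q4=2.62; dissipated=2.297
Total dissipated: 41.839 μJ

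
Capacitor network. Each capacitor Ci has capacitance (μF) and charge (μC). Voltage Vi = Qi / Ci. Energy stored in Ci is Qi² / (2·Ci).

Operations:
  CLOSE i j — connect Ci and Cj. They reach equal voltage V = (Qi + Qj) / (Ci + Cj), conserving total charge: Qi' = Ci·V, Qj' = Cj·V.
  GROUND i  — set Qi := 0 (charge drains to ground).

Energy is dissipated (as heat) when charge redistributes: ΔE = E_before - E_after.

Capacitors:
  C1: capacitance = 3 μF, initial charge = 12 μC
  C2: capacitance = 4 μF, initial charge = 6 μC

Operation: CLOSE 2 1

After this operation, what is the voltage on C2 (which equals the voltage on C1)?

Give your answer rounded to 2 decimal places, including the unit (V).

Answer: 2.57 V

Derivation:
Initial: C1(3μF, Q=12μC, V=4.00V), C2(4μF, Q=6μC, V=1.50V)
Op 1: CLOSE 2-1: Q_total=18.00, C_total=7.00, V=2.57; Q2=10.29, Q1=7.71; dissipated=5.357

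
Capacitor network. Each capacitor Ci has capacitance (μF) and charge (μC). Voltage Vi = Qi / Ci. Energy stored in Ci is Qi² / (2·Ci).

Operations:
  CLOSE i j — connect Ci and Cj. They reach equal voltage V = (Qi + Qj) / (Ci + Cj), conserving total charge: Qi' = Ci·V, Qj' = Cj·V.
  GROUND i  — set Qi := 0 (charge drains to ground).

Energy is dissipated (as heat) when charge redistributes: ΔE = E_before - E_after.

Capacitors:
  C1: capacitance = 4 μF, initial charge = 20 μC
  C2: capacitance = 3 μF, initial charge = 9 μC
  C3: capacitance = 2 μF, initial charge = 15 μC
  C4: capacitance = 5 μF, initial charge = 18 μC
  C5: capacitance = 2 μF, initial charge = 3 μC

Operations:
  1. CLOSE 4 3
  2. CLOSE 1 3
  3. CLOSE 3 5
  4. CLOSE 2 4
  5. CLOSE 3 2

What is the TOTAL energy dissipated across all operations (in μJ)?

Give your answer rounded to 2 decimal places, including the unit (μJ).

Initial: C1(4μF, Q=20μC, V=5.00V), C2(3μF, Q=9μC, V=3.00V), C3(2μF, Q=15μC, V=7.50V), C4(5μF, Q=18μC, V=3.60V), C5(2μF, Q=3μC, V=1.50V)
Op 1: CLOSE 4-3: Q_total=33.00, C_total=7.00, V=4.71; Q4=23.57, Q3=9.43; dissipated=10.864
Op 2: CLOSE 1-3: Q_total=29.43, C_total=6.00, V=4.90; Q1=19.62, Q3=9.81; dissipated=0.054
Op 3: CLOSE 3-5: Q_total=12.81, C_total=4.00, V=3.20; Q3=6.40, Q5=6.40; dissipated=5.796
Op 4: CLOSE 2-4: Q_total=32.57, C_total=8.00, V=4.07; Q2=12.21, Q4=20.36; dissipated=2.755
Op 5: CLOSE 3-2: Q_total=18.62, C_total=5.00, V=3.72; Q3=7.45, Q2=11.17; dissipated=0.453
Total dissipated: 19.923 μJ

Answer: 19.92 μJ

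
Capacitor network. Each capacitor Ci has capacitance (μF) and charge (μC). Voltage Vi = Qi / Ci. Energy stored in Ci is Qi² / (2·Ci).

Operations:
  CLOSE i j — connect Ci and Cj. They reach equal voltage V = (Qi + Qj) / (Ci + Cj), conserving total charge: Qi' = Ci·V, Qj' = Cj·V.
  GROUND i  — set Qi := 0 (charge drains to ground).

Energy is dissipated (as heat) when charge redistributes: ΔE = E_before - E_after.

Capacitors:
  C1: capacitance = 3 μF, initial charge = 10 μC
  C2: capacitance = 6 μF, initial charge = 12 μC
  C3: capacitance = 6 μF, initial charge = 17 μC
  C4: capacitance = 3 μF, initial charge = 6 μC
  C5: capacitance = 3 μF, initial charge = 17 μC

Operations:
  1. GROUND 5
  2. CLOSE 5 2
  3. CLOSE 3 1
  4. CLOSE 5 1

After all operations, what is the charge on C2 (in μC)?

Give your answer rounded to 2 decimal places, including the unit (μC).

Answer: 8.00 μC

Derivation:
Initial: C1(3μF, Q=10μC, V=3.33V), C2(6μF, Q=12μC, V=2.00V), C3(6μF, Q=17μC, V=2.83V), C4(3μF, Q=6μC, V=2.00V), C5(3μF, Q=17μC, V=5.67V)
Op 1: GROUND 5: Q5=0; energy lost=48.167
Op 2: CLOSE 5-2: Q_total=12.00, C_total=9.00, V=1.33; Q5=4.00, Q2=8.00; dissipated=4.000
Op 3: CLOSE 3-1: Q_total=27.00, C_total=9.00, V=3.00; Q3=18.00, Q1=9.00; dissipated=0.250
Op 4: CLOSE 5-1: Q_total=13.00, C_total=6.00, V=2.17; Q5=6.50, Q1=6.50; dissipated=2.083
Final charges: Q1=6.50, Q2=8.00, Q3=18.00, Q4=6.00, Q5=6.50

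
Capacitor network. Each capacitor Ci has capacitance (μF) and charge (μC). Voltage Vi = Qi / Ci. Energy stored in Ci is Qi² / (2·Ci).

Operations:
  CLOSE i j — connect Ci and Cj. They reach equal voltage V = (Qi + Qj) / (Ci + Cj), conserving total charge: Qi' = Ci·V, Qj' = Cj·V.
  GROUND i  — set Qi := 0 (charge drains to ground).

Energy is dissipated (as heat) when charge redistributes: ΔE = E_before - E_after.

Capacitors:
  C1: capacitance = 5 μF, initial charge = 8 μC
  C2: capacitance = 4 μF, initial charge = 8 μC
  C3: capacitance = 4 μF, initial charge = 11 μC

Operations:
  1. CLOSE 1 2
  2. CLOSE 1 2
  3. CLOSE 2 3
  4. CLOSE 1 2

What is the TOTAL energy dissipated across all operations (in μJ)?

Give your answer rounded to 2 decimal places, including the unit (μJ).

Answer: 1.39 μJ

Derivation:
Initial: C1(5μF, Q=8μC, V=1.60V), C2(4μF, Q=8μC, V=2.00V), C3(4μF, Q=11μC, V=2.75V)
Op 1: CLOSE 1-2: Q_total=16.00, C_total=9.00, V=1.78; Q1=8.89, Q2=7.11; dissipated=0.178
Op 2: CLOSE 1-2: Q_total=16.00, C_total=9.00, V=1.78; Q1=8.89, Q2=7.11; dissipated=0.000
Op 3: CLOSE 2-3: Q_total=18.11, C_total=8.00, V=2.26; Q2=9.06, Q3=9.06; dissipated=0.945
Op 4: CLOSE 1-2: Q_total=17.94, C_total=9.00, V=1.99; Q1=9.97, Q2=7.98; dissipated=0.263
Total dissipated: 1.386 μJ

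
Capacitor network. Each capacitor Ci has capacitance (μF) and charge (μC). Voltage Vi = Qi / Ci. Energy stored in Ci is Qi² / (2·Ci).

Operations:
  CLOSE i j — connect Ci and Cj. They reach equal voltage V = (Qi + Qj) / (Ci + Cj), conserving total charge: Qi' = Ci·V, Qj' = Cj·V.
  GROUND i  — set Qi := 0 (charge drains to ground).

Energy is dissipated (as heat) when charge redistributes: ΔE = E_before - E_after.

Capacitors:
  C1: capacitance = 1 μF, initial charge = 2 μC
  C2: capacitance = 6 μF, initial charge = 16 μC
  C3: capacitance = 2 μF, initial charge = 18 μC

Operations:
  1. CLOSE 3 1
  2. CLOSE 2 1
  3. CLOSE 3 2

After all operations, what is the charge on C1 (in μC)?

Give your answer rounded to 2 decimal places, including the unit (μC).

Initial: C1(1μF, Q=2μC, V=2.00V), C2(6μF, Q=16μC, V=2.67V), C3(2μF, Q=18μC, V=9.00V)
Op 1: CLOSE 3-1: Q_total=20.00, C_total=3.00, V=6.67; Q3=13.33, Q1=6.67; dissipated=16.333
Op 2: CLOSE 2-1: Q_total=22.67, C_total=7.00, V=3.24; Q2=19.43, Q1=3.24; dissipated=6.857
Op 3: CLOSE 3-2: Q_total=32.76, C_total=8.00, V=4.10; Q3=8.19, Q2=24.57; dissipated=8.816
Final charges: Q1=3.24, Q2=24.57, Q3=8.19

Answer: 3.24 μC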